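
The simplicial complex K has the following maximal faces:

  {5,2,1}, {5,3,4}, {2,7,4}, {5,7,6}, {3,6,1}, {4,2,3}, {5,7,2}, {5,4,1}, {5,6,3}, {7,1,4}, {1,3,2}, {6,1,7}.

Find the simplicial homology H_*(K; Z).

Fix the vertex order 1 < 2 < 3 < 4 < 5 < 6 < 7 and write every simplex with vertices in increasing order. Then dim K = 2 and the simplices of K are:

  0-simplices (7): [1], [2], [3], [4], [5], [6], [7]
  1-simplices (18): [1,2], [1,3], [1,4], [1,5], [1,6], [1,7], [2,3], [2,4], [2,5], [2,7], [3,4], [3,5], [3,6], [4,5], [4,7], [5,6], [5,7], [6,7]
  2-simplices (12): [1,2,3], [1,2,5], [1,3,6], [1,4,5], [1,4,7], [1,6,7], [2,3,4], [2,4,7], [2,5,7], [3,4,5], [3,5,6], [5,6,7]

giving chain groups C_0 ≅ Z^7, C_1 ≅ Z^18, C_2 ≅ Z^12.

∂_1: C_1 → C_0 sends each edge [p,q] (with p < q) to q − p. For instance
  ∂[1,2] = [2] − [1].
The resulting 7×18 matrix has rank 6, and its Smith normal form has invariant factors (1,1,1,1,1,1).

∂_2: C_2 → C_1 acts by ∂[p,q,r] = [q,r] − [p,r] + [p,q]. For instance
  ∂[3,4,5] = [4,5] − [3,5] + [3,4],
  ∂[1,2,5] = [2,5] − [1,5] + [1,2].
The 18×12 boundary matrix has rank 12 and Smith normal form diag(1,1,1,1,1,1,1,1,1,1,1,2).

Reading off H_k = ker ∂_k / im ∂_{k+1}:

  H_0: rank C_0 − rank ∂_1 = 7 − 6 = 1, and the invariant factors of ∂_1 are all 1, so H_0 = Z.
  H_1: rank ker ∂_1 − rank ∂_2 = (18 − 6) − 12 = 0, and ∂_2 has invariant factor 2 > 1, so H_1 = Z_2.
  H_2: rank ker ∂_2 − rank ∂_3 = (12 − 12) − 0 = 0, and there is no ∂_3, so H_2 = 0.

H_0 ≅ Z,  H_1 ≅ Z_2,  H_2 = 0.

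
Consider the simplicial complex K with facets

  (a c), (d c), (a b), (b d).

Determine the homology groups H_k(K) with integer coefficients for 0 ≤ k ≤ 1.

H_0 = Z,  H_1 = Z.

Fix the vertex order a < b < c < d and write every simplex with vertices in increasing order. Then dim K = 1 and the simplices of K are:

  0-simplices (4): a, b, c, d
  1-simplices (4): ab, ac, bd, cd

giving chain groups C_0 ≅ Z^4, C_1 ≅ Z^4.

Boundary ∂_1: C_1 → C_0 is given by ∂[p,q] = [q] − [p]. For instance
  ∂ab = b − a.
The 4×4 boundary matrix has rank 3 and Smith normal form diag(1,1,1).

Now H_k = ker ∂_k / im ∂_{k+1}, so:

  H_0: rank C_0 − rank ∂_1 = 4 − 3 = 1, and the invariant factors of ∂_1 are all 1, so H_0 = Z.
  H_1: rank ker ∂_1 − rank ∂_2 = (4 − 3) − 0 = 1, and there is no ∂_2, so H_1 = Z.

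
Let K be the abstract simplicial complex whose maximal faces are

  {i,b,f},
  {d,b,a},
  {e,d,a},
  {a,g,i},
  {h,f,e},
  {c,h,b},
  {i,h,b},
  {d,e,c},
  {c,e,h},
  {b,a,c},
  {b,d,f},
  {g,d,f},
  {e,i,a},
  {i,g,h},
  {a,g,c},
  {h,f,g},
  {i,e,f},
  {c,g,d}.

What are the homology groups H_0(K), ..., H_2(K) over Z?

H_0 = Z,  H_1 = Z ⊕ Z/2Z,  H_2 = 0.

We work with the vertex ordering a < b < c < d < e < f < g < h < i. The simplices of K, each written with vertices in increasing order, are:

  0-simplices (9): a, b, c, d, e, f, g, h, i
  1-simplices (27): ab, ac, ad, ae, ag, ai, bc, bd, bf, bh, bi, cd, ce, cg, ch, de, df, dg, ef, eh, ei, fg, fh, fi, gh, gi, hi
  2-simplices (18): abc, abd, acg, ade, aei, agi, bch, bdf, bfi, bhi, cde, cdg, ceh, dfg, efh, efi, fgh, ghi

giving chain groups C_0 ≅ Z^9, C_1 ≅ Z^27, C_2 ≅ Z^18.

∂_1: C_1 → C_0 is given by ∂[p,q] = [q] − [p]. For instance
  ∂gi = i − g.
The 9×27 boundary matrix has rank 8 and Smith normal form diag(1,1,1,1,1,1,1,1).

Boundary ∂_2: C_2 → C_1 acts by ∂[p,q,r] = [q,r] − [p,r] + [p,q]. For instance
  ∂ade = de − ae + ad,
  ∂cde = de − ce + cd.
As a 27×18 matrix over Z this has rank 18, with invariant factors (1,1,1,1,1,1,1,1,1,1,1,1,1,1,1,1,1,2).

Reading off H_k = ker ∂_k / im ∂_{k+1}:

  H_0: rank C_0 − rank ∂_1 = 9 − 8 = 1, and the invariant factors of ∂_1 are all 1, so H_0 = Z.
  H_1: rank ker ∂_1 − rank ∂_2 = (27 − 8) − 18 = 1, and ∂_2 has invariant factor 2 > 1, so H_1 = Z ⊕ Z/2Z.
  H_2: rank ker ∂_2 − rank ∂_3 = (18 − 18) − 0 = 0, and there is no ∂_3, so H_2 = 0.

As a check, the Euler characteristic is 9 − 27 + 18 = 0, which agrees with 1 − 1 + 0 = 0.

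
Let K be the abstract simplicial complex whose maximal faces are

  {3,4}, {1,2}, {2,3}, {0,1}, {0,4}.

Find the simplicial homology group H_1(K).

H_1 ≅ Z.

Fix the vertex order 0 < 1 < 2 < 3 < 4 and write every simplex with vertices in increasing order. Then dim K = 1 and the simplices of K are:

  0-simplices (5): [0], [1], [2], [3], [4]
  1-simplices (5): [0,1], [0,4], [1,2], [2,3], [3,4]

so the chain groups are C_0 ≅ Z^5, C_1 ≅ Z^5.

∂_1: C_1 → C_0 sends each edge [p,q] (with p < q) to q − p. For instance
  ∂[1,2] = [2] − [1].
This gives a 5×5 integer matrix of rank 4; reducing to Smith normal form yields diagonal entries (1,1,1,1).

From H_k ≅ ker(∂_k) / im(∂_{k+1}) we obtain:

  H_1: rank ker ∂_1 − rank ∂_2 = (5 − 4) − 0 = 1, and there is no ∂_2, so H_1 = Z.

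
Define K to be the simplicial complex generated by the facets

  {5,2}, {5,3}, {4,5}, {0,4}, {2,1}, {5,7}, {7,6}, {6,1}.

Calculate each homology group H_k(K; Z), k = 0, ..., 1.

We work with the vertex ordering 0 < 1 < 2 < 3 < 4 < 5 < 6 < 7. The simplices of K, each written with vertices in increasing order, are:

  0-simplices (8): [0], [1], [2], [3], [4], [5], [6], [7]
  1-simplices (8): [0,4], [1,2], [1,6], [2,5], [3,5], [4,5], [5,7], [6,7]

Hence C_0 ≅ Z^8, C_1 ≅ Z^8.

∂_1: C_1 → C_0 maps an edge to its endpoints' difference, ∂[p,q] = q − p.
This gives a 8×8 integer matrix of rank 7; reducing to Smith normal form yields diagonal entries (1,1,1,1,1,1,1).

Now H_k = ker ∂_k / im ∂_{k+1}, so:

  H_0: rank C_0 − rank ∂_1 = 8 − 7 = 1, and the invariant factors of ∂_1 are all 1, so H_0 = Z.
  H_1: rank ker ∂_1 − rank ∂_2 = (8 − 7) − 0 = 1, and there is no ∂_2, so H_1 = Z.

H_0 = Z,  H_1 = Z.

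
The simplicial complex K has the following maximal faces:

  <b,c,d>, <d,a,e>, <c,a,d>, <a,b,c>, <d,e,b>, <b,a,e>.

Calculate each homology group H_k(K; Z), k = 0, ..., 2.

Order the vertices as a < b < c < d < e. Listing each simplex with vertices in this order, K has dimension 2 with simplices:

  0-simplices (5): a, b, c, d, e
  1-simplices (9): ab, ac, ad, ae, bc, bd, be, cd, de
  2-simplices (6): abc, abe, acd, ade, bcd, bde

so the chain groups are C_0 ≅ Z^5, C_1 ≅ Z^9, C_2 ≅ Z^6.

∂_1: C_1 → C_0 maps an edge to its endpoints' difference, ∂[p,q] = q − p. For instance
  ∂de = e − d.
This gives a 5×9 integer matrix of rank 4; reducing to Smith normal form yields diagonal entries (1,1,1,1).

Boundary ∂_2: C_2 → C_1 maps a triangle to the signed sum of its edges. For instance
  ∂acd = cd − ad + ac,
  ∂abe = be − ae + ab.
This gives a 9×6 integer matrix of rank 5; reducing to Smith normal form yields diagonal entries (1,1,1,1,1).

Reading off H_k = ker ∂_k / im ∂_{k+1}:

  H_0: rank C_0 − rank ∂_1 = 5 − 4 = 1, and the invariant factors of ∂_1 are all 1, so H_0 ≅ Z.
  H_1: rank ker ∂_1 − rank ∂_2 = (9 − 4) − 5 = 0, and the invariant factors of ∂_2 are all 1, so H_1 ≅ 0.
  H_2: rank ker ∂_2 − rank ∂_3 = (6 − 5) − 0 = 1, and there is no ∂_3, so H_2 ≅ Z.

As a check, the Euler characteristic is 5 − 9 + 6 = 2, which agrees with 1 − 0 + 1 = 2.

H_0 = Z,  H_1 = 0,  H_2 = Z.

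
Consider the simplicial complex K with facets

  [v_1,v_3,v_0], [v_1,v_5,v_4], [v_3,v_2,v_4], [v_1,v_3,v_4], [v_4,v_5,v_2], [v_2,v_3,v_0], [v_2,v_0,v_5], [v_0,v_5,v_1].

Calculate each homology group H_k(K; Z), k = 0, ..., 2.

Order the vertices as v_0 < v_1 < v_2 < v_3 < v_4 < v_5. Listing each simplex with vertices in this order, K has dimension 2 with simplices:

  0-simplices (6): [v_0], [v_1], [v_2], [v_3], [v_4], [v_5]
  1-simplices (12): [v_0,v_1], [v_0,v_2], [v_0,v_3], [v_0,v_5], [v_1,v_3], [v_1,v_4], [v_1,v_5], [v_2,v_3], [v_2,v_4], [v_2,v_5], [v_3,v_4], [v_4,v_5]
  2-simplices (8): [v_0,v_1,v_3], [v_0,v_1,v_5], [v_0,v_2,v_3], [v_0,v_2,v_5], [v_1,v_3,v_4], [v_1,v_4,v_5], [v_2,v_3,v_4], [v_2,v_4,v_5]

Hence C_0 ≅ Z^6, C_1 ≅ Z^12, C_2 ≅ Z^8.

Boundary ∂_1: C_1 → C_0 is given by ∂[p,q] = [q] − [p]. For instance
  ∂[v_4,v_5] = [v_5] − [v_4].
As a 6×12 matrix over Z this has rank 5, with invariant factors (1,1,1,1,1).

Boundary ∂_2: C_2 → C_1 acts by ∂[p,q,r] = [q,r] − [p,r] + [p,q]. For instance
  ∂[v_0,v_2,v_5] = [v_2,v_5] − [v_0,v_5] + [v_0,v_2],
  ∂[v_1,v_4,v_5] = [v_4,v_5] − [v_1,v_5] + [v_1,v_4].
The resulting 12×8 matrix has rank 7, and its Smith normal form has invariant factors (1,1,1,1,1,1,1).

Reading off H_k = ker ∂_k / im ∂_{k+1}:

  H_0: rank C_0 − rank ∂_1 = 6 − 5 = 1, and the invariant factors of ∂_1 are all 1, so H_0 ≅ Z.
  H_1: rank ker ∂_1 − rank ∂_2 = (12 − 5) − 7 = 0, and the invariant factors of ∂_2 are all 1, so H_1 ≅ 0.
  H_2: rank ker ∂_2 − rank ∂_3 = (8 − 7) − 0 = 1, and there is no ∂_3, so H_2 ≅ Z.

H_0 ≅ Z,  H_1 = 0,  H_2 ≅ Z.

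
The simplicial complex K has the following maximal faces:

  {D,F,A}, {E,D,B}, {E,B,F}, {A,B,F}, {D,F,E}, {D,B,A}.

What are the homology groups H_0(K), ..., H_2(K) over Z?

Take the total order A < B < D < E < F on the vertex set. Then K (dimension 2) consists of the simplices:

  0-simplices (5): A, B, D, E, F
  1-simplices (9): AB, AD, AF, BD, BE, BF, DE, DF, EF
  2-simplices (6): ABD, ABF, ADF, BDE, BEF, DEF

so the chain groups are C_0 ≅ Z^5, C_1 ≅ Z^9, C_2 ≅ Z^6.

∂_1: C_1 → C_0 maps an edge to its endpoints' difference, ∂[p,q] = q − p. For instance
  ∂AD = D − A.
The 5×9 boundary matrix has rank 4 and Smith normal form diag(1,1,1,1).

The boundary map ∂_2: C_2 → C_1 acts by ∂[p,q,r] = [q,r] − [p,r] + [p,q]. For instance
  ∂BEF = EF − BF + BE,
  ∂ABF = BF − AF + AB.
The resulting 9×6 matrix has rank 5, and its Smith normal form has invariant factors (1,1,1,1,1).

Reading off H_k = ker ∂_k / im ∂_{k+1}:

  H_0: rank C_0 − rank ∂_1 = 5 − 4 = 1, and the invariant factors of ∂_1 are all 1, so H_0 ≅ Z.
  H_1: rank ker ∂_1 − rank ∂_2 = (9 − 4) − 5 = 0, and the invariant factors of ∂_2 are all 1, so H_1 ≅ 0.
  H_2: rank ker ∂_2 − rank ∂_3 = (6 − 5) − 0 = 1, and there is no ∂_3, so H_2 ≅ Z.

(K is a triangulation of the 2-sphere S^2.)

H_0 ≅ Z,  H_1 = 0,  H_2 ≅ Z.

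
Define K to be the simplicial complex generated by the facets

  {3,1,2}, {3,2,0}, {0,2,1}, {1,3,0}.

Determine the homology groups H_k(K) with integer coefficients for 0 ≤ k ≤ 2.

Take the total order 0 < 1 < 2 < 3 on the vertex set. Then K (dimension 2) consists of the simplices:

  0-simplices (4): [0], [1], [2], [3]
  1-simplices (6): [0,1], [0,2], [0,3], [1,2], [1,3], [2,3]
  2-simplices (4): [0,1,2], [0,1,3], [0,2,3], [1,2,3]

giving chain groups C_0 ≅ Z^4, C_1 ≅ Z^6, C_2 ≅ Z^4.

The boundary map ∂_1: C_1 → C_0 sends each edge [p,q] (with p < q) to q − p. For instance
  ∂[0,1] = [1] − [0].
The 4×6 boundary matrix has rank 3 and Smith normal form diag(1,1,1).

Boundary ∂_2: C_2 → C_1 sends each 2-simplex [p,q,r] to [q,r] − [p,r] + [p,q]. For instance
  ∂[0,1,3] = [1,3] − [0,3] + [0,1],
  ∂[0,2,3] = [2,3] − [0,3] + [0,2].
The resulting 6×4 matrix has rank 3, and its Smith normal form has invariant factors (1,1,1).

Computing H_k = (kernel of ∂_k) / (image of ∂_{k+1}):

  H_0: rank C_0 − rank ∂_1 = 4 − 3 = 1, and the invariant factors of ∂_1 are all 1, so H_0 ≅ Z.
  H_1: rank ker ∂_1 − rank ∂_2 = (6 − 3) − 3 = 0, and the invariant factors of ∂_2 are all 1, so H_1 ≅ 0.
  H_2: rank ker ∂_2 − rank ∂_3 = (4 − 3) − 0 = 1, and there is no ∂_3, so H_2 ≅ Z.

(K is a triangulation of the 2-sphere S^2.)

H_0 ≅ Z,  H_1 = 0,  H_2 ≅ Z.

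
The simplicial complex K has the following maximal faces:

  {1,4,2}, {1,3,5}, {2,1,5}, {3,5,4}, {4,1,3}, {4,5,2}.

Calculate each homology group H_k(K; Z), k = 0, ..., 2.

H_0 = Z,  H_1 = 0,  H_2 = Z.

Order the vertices as 1 < 2 < 3 < 4 < 5. Listing each simplex with vertices in this order, K has dimension 2 with simplices:

  0-simplices (5): [1], [2], [3], [4], [5]
  1-simplices (9): [1,2], [1,3], [1,4], [1,5], [2,4], [2,5], [3,4], [3,5], [4,5]
  2-simplices (6): [1,2,4], [1,2,5], [1,3,4], [1,3,5], [2,4,5], [3,4,5]

Hence C_0 ≅ Z^5, C_1 ≅ Z^9, C_2 ≅ Z^6.

The boundary map ∂_1: C_1 → C_0 sends each edge [p,q] (with p < q) to q − p.
The 5×9 boundary matrix has rank 4 and Smith normal form diag(1,1,1,1).

Boundary ∂_2: C_2 → C_1 sends each 2-simplex [p,q,r] to [q,r] − [p,r] + [p,q]. For instance
  ∂[1,2,5] = [2,5] − [1,5] + [1,2],
  ∂[1,2,4] = [2,4] − [1,4] + [1,2].
The 9×6 boundary matrix has rank 5 and Smith normal form diag(1,1,1,1,1).

Computing H_k = (kernel of ∂_k) / (image of ∂_{k+1}):

  H_0: rank C_0 − rank ∂_1 = 5 − 4 = 1, and the invariant factors of ∂_1 are all 1, so H_0 ≅ Z.
  H_1: rank ker ∂_1 − rank ∂_2 = (9 − 4) − 5 = 0, and the invariant factors of ∂_2 are all 1, so H_1 ≅ 0.
  H_2: rank ker ∂_2 − rank ∂_3 = (6 − 5) − 0 = 1, and there is no ∂_3, so H_2 ≅ Z.

(K is a triangulation of the 2-sphere S^2.)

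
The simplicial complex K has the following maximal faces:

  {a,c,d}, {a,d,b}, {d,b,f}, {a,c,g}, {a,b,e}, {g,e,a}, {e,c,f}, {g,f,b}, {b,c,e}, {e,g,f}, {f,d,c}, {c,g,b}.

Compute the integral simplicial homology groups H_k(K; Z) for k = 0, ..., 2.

H_0 = Z,  H_1 = Z/2Z,  H_2 = 0.

Take the total order a < b < c < d < e < f < g on the vertex set. Then K (dimension 2) consists of the simplices:

  0-simplices (7): a, b, c, d, e, f, g
  1-simplices (18): ab, ac, ad, ae, ag, bc, bd, be, bf, bg, cd, ce, cf, cg, df, ef, eg, fg
  2-simplices (12): abd, abe, acd, acg, aeg, bce, bcg, bdf, bfg, cdf, cef, efg

Hence C_0 ≅ Z^7, C_1 ≅ Z^18, C_2 ≅ Z^12.

The boundary map ∂_1: C_1 → C_0 maps an edge to its endpoints' difference, ∂[p,q] = q − p. For instance
  ∂bg = g − b.
The resulting 7×18 matrix has rank 6, and its Smith normal form has invariant factors (1,1,1,1,1,1).

∂_2: C_2 → C_1 maps a triangle to the signed sum of its edges. For instance
  ∂bfg = fg − bg + bf,
  ∂acd = cd − ad + ac.
This gives a 18×12 integer matrix of rank 12; reducing to Smith normal form yields diagonal entries (1,1,1,1,1,1,1,1,1,1,1,2).

From H_k ≅ ker(∂_k) / im(∂_{k+1}) we obtain:

  H_0: rank C_0 − rank ∂_1 = 7 − 6 = 1, and the invariant factors of ∂_1 are all 1, so H_0 = Z.
  H_1: rank ker ∂_1 − rank ∂_2 = (18 − 6) − 12 = 0, and ∂_2 has invariant factor 2 > 1, so H_1 = Z/2Z.
  H_2: rank ker ∂_2 − rank ∂_3 = (12 − 12) − 0 = 0, and there is no ∂_3, so H_2 = 0.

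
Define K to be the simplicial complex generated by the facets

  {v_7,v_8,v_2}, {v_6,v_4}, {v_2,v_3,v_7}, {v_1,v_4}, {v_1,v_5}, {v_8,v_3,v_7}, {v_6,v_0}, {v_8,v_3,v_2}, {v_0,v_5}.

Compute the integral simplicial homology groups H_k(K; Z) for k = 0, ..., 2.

H_0 ≅ Z^2,  H_1 ≅ Z,  H_2 ≅ Z.

K has 9 vertices, 11 edges, 4 triangles.
rank ∂_0 = 0, rank ∂_1 = 7 ⇒ b_0 = 9 − 0 − 7 = 2; all invariant factors of ∂_1 are 1 so no torsion. So H_0 = Z^2.
rank ∂_1 = 7, rank ∂_2 = 3 ⇒ b_1 = 11 − 7 − 3 = 1; all invariant factors of ∂_2 are 1 so no torsion. So H_1 = Z.
rank ∂_2 = 3, rank ∂_3 = 0 ⇒ b_2 = 4 − 3 − 0 = 1. So H_2 = Z.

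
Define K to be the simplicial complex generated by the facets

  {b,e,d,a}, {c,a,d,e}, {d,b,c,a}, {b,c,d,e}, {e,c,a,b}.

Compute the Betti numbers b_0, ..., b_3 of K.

K has 5 vertices, 10 edges, 10 triangles, 5 3-simplices.
rank ∂_0 = 0, rank ∂_1 = 4 ⇒ b_0 = 5 − 0 − 4 = 1; all invariant factors of ∂_1 are 1 so no torsion. So H_0 ≅ Z.
rank ∂_1 = 4, rank ∂_2 = 6 ⇒ b_1 = 10 − 4 − 6 = 0; all invariant factors of ∂_2 are 1 so no torsion. So H_1 ≅ 0.
rank ∂_2 = 6, rank ∂_3 = 4 ⇒ b_2 = 10 − 6 − 4 = 0; all invariant factors of ∂_3 are 1 so no torsion. So H_2 ≅ 0.
rank ∂_3 = 4, rank ∂_4 = 0 ⇒ b_3 = 5 − 4 − 0 = 1. So H_3 ≅ Z.

b_0 = 1, b_1 = 0, b_2 = 0, b_3 = 1.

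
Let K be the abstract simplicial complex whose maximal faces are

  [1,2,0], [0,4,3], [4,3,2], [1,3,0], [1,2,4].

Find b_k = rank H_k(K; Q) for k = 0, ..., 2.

b_0 = 1, b_1 = 1, b_2 = 0.

Fix the vertex order 0 < 1 < 2 < 3 < 4 and write every simplex with vertices in increasing order. Then dim K = 2 and the simplices of K are:

  0-simplices (5): [0], [1], [2], [3], [4]
  1-simplices (10): [0,1], [0,2], [0,3], [0,4], [1,2], [1,3], [1,4], [2,3], [2,4], [3,4]
  2-simplices (5): [0,1,2], [0,1,3], [0,3,4], [1,2,4], [2,3,4]

giving chain groups C_0 ≅ Z^5, C_1 ≅ Z^10, C_2 ≅ Z^5.

∂_1: C_1 → C_0 is given by ∂[p,q] = [q] − [p]. For instance
  ∂[0,3] = [3] − [0].
This gives a 5×10 integer matrix of rank 4; reducing to Smith normal form yields diagonal entries (1,1,1,1).

The boundary map ∂_2: C_2 → C_1 acts by ∂[p,q,r] = [q,r] − [p,r] + [p,q]. For instance
  ∂[0,1,3] = [1,3] − [0,3] + [0,1],
  ∂[0,1,2] = [1,2] − [0,2] + [0,1].
The resulting 10×5 matrix has rank 5, and its Smith normal form has invariant factors (1,1,1,1,1).

From H_k ≅ ker(∂_k) / im(∂_{k+1}) we obtain:

  H_0: rank C_0 − rank ∂_1 = 5 − 4 = 1, and the invariant factors of ∂_1 are all 1, so H_0 ≅ Z.
  H_1: rank ker ∂_1 − rank ∂_2 = (10 − 4) − 5 = 1, and the invariant factors of ∂_2 are all 1, so H_1 ≅ Z.
  H_2: rank ker ∂_2 − rank ∂_3 = (5 − 5) − 0 = 0, and there is no ∂_3, so H_2 ≅ 0.

(K is a triangulation of the Möbius band.)

Hence the Betti numbers are b_0 = 1, b_1 = 1, b_2 = 0.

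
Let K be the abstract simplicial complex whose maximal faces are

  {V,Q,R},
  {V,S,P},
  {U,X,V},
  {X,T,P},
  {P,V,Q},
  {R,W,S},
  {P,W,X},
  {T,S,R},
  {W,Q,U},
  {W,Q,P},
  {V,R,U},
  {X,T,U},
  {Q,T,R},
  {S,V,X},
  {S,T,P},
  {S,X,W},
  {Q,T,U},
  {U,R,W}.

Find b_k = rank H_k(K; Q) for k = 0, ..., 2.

b_0 = 1, b_1 = 1, b_2 = 0.

K has 9 vertices, 27 edges, 18 triangles.
rank ∂_0 = 0, rank ∂_1 = 8 ⇒ b_0 = 9 − 0 − 8 = 1; all invariant factors of ∂_1 are 1 so no torsion. So H_0 = Z.
rank ∂_1 = 8, rank ∂_2 = 18 ⇒ b_1 = 27 − 8 − 18 = 1; ∂_2 has invariant factor(s) [2] giving torsion. So H_1 = Z × Z/2.
rank ∂_2 = 18, rank ∂_3 = 0 ⇒ b_2 = 18 − 18 − 0 = 0. So H_2 = 0.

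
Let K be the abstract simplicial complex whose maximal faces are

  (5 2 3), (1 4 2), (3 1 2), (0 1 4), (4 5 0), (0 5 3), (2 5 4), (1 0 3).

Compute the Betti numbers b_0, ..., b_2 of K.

b_0 = 1, b_1 = 0, b_2 = 1.

Fix the vertex order 0 < 1 < 2 < 3 < 4 < 5 and write every simplex with vertices in increasing order. Then dim K = 2 and the simplices of K are:

  0-simplices (6): [0], [1], [2], [3], [4], [5]
  1-simplices (12): [0,1], [0,3], [0,4], [0,5], [1,2], [1,3], [1,4], [2,3], [2,4], [2,5], [3,5], [4,5]
  2-simplices (8): [0,1,3], [0,1,4], [0,3,5], [0,4,5], [1,2,3], [1,2,4], [2,3,5], [2,4,5]

giving chain groups C_0 ≅ Z^6, C_1 ≅ Z^12, C_2 ≅ Z^8.

∂_1: C_1 → C_0 maps an edge to its endpoints' difference, ∂[p,q] = q − p.
The resulting 6×12 matrix has rank 5, and its Smith normal form has invariant factors (1,1,1,1,1).

The boundary map ∂_2: C_2 → C_1 acts by ∂[p,q,r] = [q,r] − [p,r] + [p,q]. For instance
  ∂[1,2,4] = [2,4] − [1,4] + [1,2],
  ∂[0,3,5] = [3,5] − [0,5] + [0,3].
This gives a 12×8 integer matrix of rank 7; reducing to Smith normal form yields diagonal entries (1,1,1,1,1,1,1).

Computing H_k = (kernel of ∂_k) / (image of ∂_{k+1}):

  H_0: rank C_0 − rank ∂_1 = 6 − 5 = 1, and the invariant factors of ∂_1 are all 1, so H_0 = Z.
  H_1: rank ker ∂_1 − rank ∂_2 = (12 − 5) − 7 = 0, and the invariant factors of ∂_2 are all 1, so H_1 = 0.
  H_2: rank ker ∂_2 − rank ∂_3 = (8 − 7) − 0 = 1, and there is no ∂_3, so H_2 = Z.

Hence the Betti numbers are b_0 = 1, b_1 = 0, b_2 = 1.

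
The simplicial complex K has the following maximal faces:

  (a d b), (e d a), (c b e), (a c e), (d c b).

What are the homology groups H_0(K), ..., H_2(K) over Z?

K has 5 vertices, 10 edges, 5 triangles.
rank ∂_0 = 0, rank ∂_1 = 4 ⇒ b_0 = 5 − 0 − 4 = 1; all invariant factors of ∂_1 are 1 so no torsion. So H_0 = Z.
rank ∂_1 = 4, rank ∂_2 = 5 ⇒ b_1 = 10 − 4 − 5 = 1; all invariant factors of ∂_2 are 1 so no torsion. So H_1 = Z.
rank ∂_2 = 5, rank ∂_3 = 0 ⇒ b_2 = 5 − 5 − 0 = 0. So H_2 = 0.

H_0 ≅ Z,  H_1 ≅ Z,  H_2 = 0.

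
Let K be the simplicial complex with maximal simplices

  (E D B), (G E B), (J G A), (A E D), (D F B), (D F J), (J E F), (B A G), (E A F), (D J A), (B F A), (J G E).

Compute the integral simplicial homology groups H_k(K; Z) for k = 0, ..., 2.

H_0 ≅ Z,  H_1 ≅ Z/2Z,  H_2 = 0.

Fix the vertex order A < B < D < E < F < G < J and write every simplex with vertices in increasing order. Then dim K = 2 and the simplices of K are:

  0-simplices (7): A, B, D, E, F, G, J
  1-simplices (18): AB, AD, AE, AF, AG, AJ, BD, BE, BF, BG, DE, DF, DJ, EF, EG, EJ, FJ, GJ
  2-simplices (12): ABF, ABG, ADE, ADJ, AEF, AGJ, BDE, BDF, BEG, DFJ, EFJ, EGJ

Hence C_0 ≅ Z^7, C_1 ≅ Z^18, C_2 ≅ Z^12.

∂_1: C_1 → C_0 is given by ∂[p,q] = [q] − [p].
The 7×18 boundary matrix has rank 6 and Smith normal form diag(1,1,1,1,1,1).

The boundary map ∂_2: C_2 → C_1 maps a triangle to the signed sum of its edges. For instance
  ∂ABF = BF − AF + AB,
  ∂BDF = DF − BF + BD.
As a 18×12 matrix over Z this has rank 12, with invariant factors (1,1,1,1,1,1,1,1,1,1,1,2).

From H_k ≅ ker(∂_k) / im(∂_{k+1}) we obtain:

  H_0: rank C_0 − rank ∂_1 = 7 − 6 = 1, and the invariant factors of ∂_1 are all 1, so H_0 ≅ Z.
  H_1: rank ker ∂_1 − rank ∂_2 = (18 − 6) − 12 = 0, and ∂_2 has invariant factor 2 > 1, so H_1 ≅ Z/2Z.
  H_2: rank ker ∂_2 − rank ∂_3 = (12 − 12) − 0 = 0, and there is no ∂_3, so H_2 ≅ 0.

As a check, the Euler characteristic is 7 − 18 + 12 = 1, which agrees with 1 − 0 + 0 = 1.
(K is a triangulation of the real projective plane RP^2.)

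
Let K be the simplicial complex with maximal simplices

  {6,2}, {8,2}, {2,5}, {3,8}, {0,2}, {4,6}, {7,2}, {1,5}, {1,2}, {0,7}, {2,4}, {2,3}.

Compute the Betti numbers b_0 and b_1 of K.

Take the total order 0 < 1 < 2 < 3 < 4 < 5 < 6 < 7 < 8 on the vertex set. Then K (dimension 1) consists of the simplices:

  0-simplices (9): [0], [1], [2], [3], [4], [5], [6], [7], [8]
  1-simplices (12): [0,2], [0,7], [1,2], [1,5], [2,3], [2,4], [2,5], [2,6], [2,7], [2,8], [3,8], [4,6]

so the chain groups are C_0 ≅ Z^9, C_1 ≅ Z^12.

∂_1: C_1 → C_0 sends each edge [p,q] (with p < q) to q − p. For instance
  ∂[2,5] = [5] − [2].
The 9×12 boundary matrix has rank 8 and Smith normal form diag(1,1,1,1,1,1,1,1).

From H_k ≅ ker(∂_k) / im(∂_{k+1}) we obtain:

  H_0: rank C_0 − rank ∂_1 = 9 − 8 = 1, and the invariant factors of ∂_1 are all 1, so H_0 ≅ Z.
  H_1: rank ker ∂_1 − rank ∂_2 = (12 − 8) − 0 = 4, and there is no ∂_2, so H_1 ≅ Z^4.

(K is a triangulation of a wedge of 4 circles.)

Hence the Betti numbers are b_0 = 1, b_1 = 4.

b_0 = 1, b_1 = 4.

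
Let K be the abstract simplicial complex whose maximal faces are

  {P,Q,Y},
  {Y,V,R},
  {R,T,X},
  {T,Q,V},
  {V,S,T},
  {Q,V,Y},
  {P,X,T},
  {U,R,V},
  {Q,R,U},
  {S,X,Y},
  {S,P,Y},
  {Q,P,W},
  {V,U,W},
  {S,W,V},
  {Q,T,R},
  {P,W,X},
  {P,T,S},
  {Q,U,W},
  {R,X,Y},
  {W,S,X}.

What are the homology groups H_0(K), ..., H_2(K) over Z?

Order the vertices as P < Q < R < S < T < U < V < W < X < Y. Listing each simplex with vertices in this order, K has dimension 2 with simplices:

  0-simplices (10): P, Q, R, S, T, U, V, W, X, Y
  1-simplices (30): PQ, PS, PT, PW, PX, PY, QR, QT, QU, QV, QW, QY, RT, RU, RV, RX, RY, ST, SV, SW, SX, SY, TV, TX, UV, UW, VW, VY, WX, XY
  2-simplices (20): PQW, PQY, PST, PSY, PTX, PWX, QRT, QRU, QTV, QUW, QVY, RTX, RUV, RVY, RXY, STV, SVW, SWX, SXY, UVW

giving chain groups C_0 ≅ Z^10, C_1 ≅ Z^30, C_2 ≅ Z^20.

Boundary ∂_1: C_1 → C_0 sends each edge [p,q] (with p < q) to q − p. For instance
  ∂RT = T − R.
The 10×30 boundary matrix has rank 9 and Smith normal form diag(1,1,1,1,1,1,1,1,1).

∂_2: C_2 → C_1 maps a triangle to the signed sum of its edges. For instance
  ∂PQY = QY − PY + PQ,
  ∂QTV = TV − QV + QT.
As a 30×20 matrix over Z this has rank 20, with invariant factors (1,1,1,1,1,1,1,1,1,1,1,1,1,1,1,1,1,1,1,2).

Reading off H_k = ker ∂_k / im ∂_{k+1}:

  H_0: rank C_0 − rank ∂_1 = 10 − 9 = 1, and the invariant factors of ∂_1 are all 1, so H_0 = Z.
  H_1: rank ker ∂_1 − rank ∂_2 = (30 − 9) − 20 = 1, and ∂_2 has invariant factor 2 > 1, so H_1 = Z ⊕ Z/2.
  H_2: rank ker ∂_2 − rank ∂_3 = (20 − 20) − 0 = 0, and there is no ∂_3, so H_2 = 0.

As a check, the Euler characteristic is 10 − 30 + 20 = 0, which agrees with 1 − 1 + 0 = 0.

H_0 = Z,  H_1 = Z ⊕ Z/2,  H_2 = 0.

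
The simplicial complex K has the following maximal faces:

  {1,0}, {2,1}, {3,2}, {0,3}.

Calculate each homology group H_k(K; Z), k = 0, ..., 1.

Order the vertices as 0 < 1 < 2 < 3. Listing each simplex with vertices in this order, K has dimension 1 with simplices:

  0-simplices (4): [0], [1], [2], [3]
  1-simplices (4): [0,1], [0,3], [1,2], [2,3]

giving chain groups C_0 ≅ Z^4, C_1 ≅ Z^4.

Boundary ∂_1: C_1 → C_0 sends each edge [p,q] (with p < q) to q − p. For instance
  ∂[1,2] = [2] − [1].
This gives a 4×4 integer matrix of rank 3; reducing to Smith normal form yields diagonal entries (1,1,1).

Reading off H_k = ker ∂_k / im ∂_{k+1}:

  H_0: rank C_0 − rank ∂_1 = 4 − 3 = 1, and the invariant factors of ∂_1 are all 1, so H_0 = Z.
  H_1: rank ker ∂_1 − rank ∂_2 = (4 − 3) − 0 = 1, and there is no ∂_2, so H_1 = Z.

H_0 = Z,  H_1 = Z.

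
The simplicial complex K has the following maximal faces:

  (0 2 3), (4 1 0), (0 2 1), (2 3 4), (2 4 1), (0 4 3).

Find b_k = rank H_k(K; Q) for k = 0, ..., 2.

Take the total order 0 < 1 < 2 < 3 < 4 on the vertex set. Then K (dimension 2) consists of the simplices:

  0-simplices (5): [0], [1], [2], [3], [4]
  1-simplices (9): [0,1], [0,2], [0,3], [0,4], [1,2], [1,4], [2,3], [2,4], [3,4]
  2-simplices (6): [0,1,2], [0,1,4], [0,2,3], [0,3,4], [1,2,4], [2,3,4]

so the chain groups are C_0 ≅ Z^5, C_1 ≅ Z^9, C_2 ≅ Z^6.

Boundary ∂_1: C_1 → C_0 maps an edge to its endpoints' difference, ∂[p,q] = q − p. For instance
  ∂[1,4] = [4] − [1].
As a 5×9 matrix over Z this has rank 4, with invariant factors (1,1,1,1).

∂_2: C_2 → C_1 maps a triangle to the signed sum of its edges. For instance
  ∂[0,3,4] = [3,4] − [0,4] + [0,3],
  ∂[0,2,3] = [2,3] − [0,3] + [0,2].
As a 9×6 matrix over Z this has rank 5, with invariant factors (1,1,1,1,1).

Computing H_k = (kernel of ∂_k) / (image of ∂_{k+1}):

  H_0: rank C_0 − rank ∂_1 = 5 − 4 = 1, and the invariant factors of ∂_1 are all 1, so H_0 = Z.
  H_1: rank ker ∂_1 − rank ∂_2 = (9 − 4) − 5 = 0, and the invariant factors of ∂_2 are all 1, so H_1 = 0.
  H_2: rank ker ∂_2 − rank ∂_3 = (6 − 5) − 0 = 1, and there is no ∂_3, so H_2 = Z.

(K is a triangulation of the 2-sphere S^2.)

Hence the Betti numbers are b_0 = 1, b_1 = 0, b_2 = 1.

b_0 = 1, b_1 = 0, b_2 = 1.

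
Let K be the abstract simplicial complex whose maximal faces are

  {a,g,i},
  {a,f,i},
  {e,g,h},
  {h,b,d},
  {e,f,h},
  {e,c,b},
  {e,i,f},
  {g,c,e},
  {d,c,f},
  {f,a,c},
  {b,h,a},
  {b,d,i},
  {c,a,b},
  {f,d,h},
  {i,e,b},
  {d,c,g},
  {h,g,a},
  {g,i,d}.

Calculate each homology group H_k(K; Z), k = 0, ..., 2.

Fix the vertex order a < b < c < d < e < f < g < h < i and write every simplex with vertices in increasing order. Then dim K = 2 and the simplices of K are:

  0-simplices (9): a, b, c, d, e, f, g, h, i
  1-simplices (27): ab, ac, af, ag, ah, ai, bc, bd, be, bh, bi, cd, ce, cf, cg, df, dg, dh, di, ef, eg, eh, ei, fh, fi, gh, gi
  2-simplices (18): abc, abh, acf, afi, agh, agi, bce, bdh, bdi, bei, cdf, cdg, ceg, dfh, dgi, efh, efi, egh

Hence C_0 ≅ Z^9, C_1 ≅ Z^27, C_2 ≅ Z^18.

∂_1: C_1 → C_0 is given by ∂[p,q] = [q] − [p].
This gives a 9×27 integer matrix of rank 8; reducing to Smith normal form yields diagonal entries (1,1,1,1,1,1,1,1).

∂_2: C_2 → C_1 sends each 2-simplex [p,q,r] to [q,r] − [p,r] + [p,q]. For instance
  ∂efh = fh − eh + ef,
  ∂bdh = dh − bh + bd.
The resulting 27×18 matrix has rank 17, and its Smith normal form has invariant factors (1,1,1,1,1,1,1,1,1,1,1,1,1,1,1,1,1).

From H_k ≅ ker(∂_k) / im(∂_{k+1}) we obtain:

  H_0: rank C_0 − rank ∂_1 = 9 − 8 = 1, and the invariant factors of ∂_1 are all 1, so H_0 ≅ Z.
  H_1: rank ker ∂_1 − rank ∂_2 = (27 − 8) − 17 = 2, and the invariant factors of ∂_2 are all 1, so H_1 ≅ Z^2.
  H_2: rank ker ∂_2 − rank ∂_3 = (18 − 17) − 0 = 1, and there is no ∂_3, so H_2 ≅ Z.

(K is a triangulation of the torus T^2.)

H_0 ≅ Z,  H_1 ≅ Z^2,  H_2 ≅ Z.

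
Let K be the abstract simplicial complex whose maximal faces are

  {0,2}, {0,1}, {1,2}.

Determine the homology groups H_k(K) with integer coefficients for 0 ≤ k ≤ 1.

H_0 = Z,  H_1 = Z.

K has 3 vertices, 3 edges.
rank ∂_0 = 0, rank ∂_1 = 2 ⇒ b_0 = 3 − 0 − 2 = 1; all invariant factors of ∂_1 are 1 so no torsion. So H_0 = Z.
rank ∂_1 = 2, rank ∂_2 = 0 ⇒ b_1 = 3 − 2 − 0 = 1. So H_1 = Z.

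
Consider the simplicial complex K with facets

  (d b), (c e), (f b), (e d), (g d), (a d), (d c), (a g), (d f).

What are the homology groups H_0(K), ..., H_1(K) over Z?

H_0 ≅ Z,  H_1 ≅ Z^3.

We work with the vertex ordering a < b < c < d < e < f < g. The simplices of K, each written with vertices in increasing order, are:

  0-simplices (7): a, b, c, d, e, f, g
  1-simplices (9): ad, ag, bd, bf, cd, ce, de, df, dg

Hence C_0 ≅ Z^7, C_1 ≅ Z^9.

Boundary ∂_1: C_1 → C_0 sends each edge [p,q] (with p < q) to q − p. For instance
  ∂de = e − d.
The 7×9 boundary matrix has rank 6 and Smith normal form diag(1,1,1,1,1,1).

Now H_k = ker ∂_k / im ∂_{k+1}, so:

  H_0: rank C_0 − rank ∂_1 = 7 − 6 = 1, and the invariant factors of ∂_1 are all 1, so H_0 = Z.
  H_1: rank ker ∂_1 − rank ∂_2 = (9 − 6) − 0 = 3, and there is no ∂_2, so H_1 = Z^3.

As a check, the Euler characteristic is 7 − 9 = -2, which agrees with 1 − 3 = -2.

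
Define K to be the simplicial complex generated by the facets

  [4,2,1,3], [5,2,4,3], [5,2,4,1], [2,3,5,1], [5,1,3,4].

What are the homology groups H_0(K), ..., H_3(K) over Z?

H_0 ≅ Z,  H_1 = 0,  H_2 = 0,  H_3 ≅ Z.

Fix the vertex order 1 < 2 < 3 < 4 < 5 and write every simplex with vertices in increasing order. Then dim K = 3 and the simplices of K are:

  0-simplices (5): [1], [2], [3], [4], [5]
  1-simplices (10): [1,2], [1,3], [1,4], [1,5], [2,3], [2,4], [2,5], [3,4], [3,5], [4,5]
  2-simplices (10): [1,2,3], [1,2,4], [1,2,5], [1,3,4], [1,3,5], [1,4,5], [2,3,4], [2,3,5], [2,4,5], [3,4,5]
  3-simplices (5): [1,2,3,4], [1,2,3,5], [1,2,4,5], [1,3,4,5], [2,3,4,5]

Hence C_0 ≅ Z^5, C_1 ≅ Z^10, C_2 ≅ Z^10, C_3 ≅ Z^5.

∂_1: C_1 → C_0 maps an edge to its endpoints' difference, ∂[p,q] = q − p.
The resulting 5×10 matrix has rank 4, and its Smith normal form has invariant factors (1,1,1,1).

The boundary map ∂_2: C_2 → C_1 maps a triangle to the signed sum of its edges. For instance
  ∂[2,4,5] = [4,5] − [2,5] + [2,4],
  ∂[2,3,4] = [3,4] − [2,4] + [2,3].
This gives a 10×10 integer matrix of rank 6; reducing to Smith normal form yields diagonal entries (1,1,1,1,1,1).

The boundary map ∂_3: C_3 → C_2 sends each 3-simplex σ to the alternating sum Σ_i (−1)^i (σ with its i-th vertex removed). For instance
  ∂[1,2,4,5] = [2,4,5] − [1,4,5] + [1,2,5] − [1,2,4],
  ∂[1,2,3,5] = [2,3,5] − [1,3,5] + [1,2,5] − [1,2,3].
The resulting 10×5 matrix has rank 4, and its Smith normal form has invariant factors (1,1,1,1).

Now H_k = ker ∂_k / im ∂_{k+1}, so:

  H_0: rank C_0 − rank ∂_1 = 5 − 4 = 1, and the invariant factors of ∂_1 are all 1, so H_0 = Z.
  H_1: rank ker ∂_1 − rank ∂_2 = (10 − 4) − 6 = 0, and the invariant factors of ∂_2 are all 1, so H_1 = 0.
  H_2: rank ker ∂_2 − rank ∂_3 = (10 − 6) − 4 = 0, and the invariant factors of ∂_3 are all 1, so H_2 = 0.
  H_3: rank ker ∂_3 − rank ∂_4 = (5 − 4) − 0 = 1, and there is no ∂_4, so H_3 = Z.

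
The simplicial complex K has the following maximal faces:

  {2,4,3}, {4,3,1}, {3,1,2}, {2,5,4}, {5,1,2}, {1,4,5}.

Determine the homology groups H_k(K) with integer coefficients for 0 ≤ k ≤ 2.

We work with the vertex ordering 1 < 2 < 3 < 4 < 5. The simplices of K, each written with vertices in increasing order, are:

  0-simplices (5): [1], [2], [3], [4], [5]
  1-simplices (9): [1,2], [1,3], [1,4], [1,5], [2,3], [2,4], [2,5], [3,4], [4,5]
  2-simplices (6): [1,2,3], [1,2,5], [1,3,4], [1,4,5], [2,3,4], [2,4,5]

giving chain groups C_0 ≅ Z^5, C_1 ≅ Z^9, C_2 ≅ Z^6.

∂_1: C_1 → C_0 sends each edge [p,q] (with p < q) to q − p. For instance
  ∂[1,3] = [3] − [1].
This gives a 5×9 integer matrix of rank 4; reducing to Smith normal form yields diagonal entries (1,1,1,1).

∂_2: C_2 → C_1 sends each 2-simplex [p,q,r] to [q,r] − [p,r] + [p,q]. For instance
  ∂[1,3,4] = [3,4] − [1,4] + [1,3],
  ∂[1,4,5] = [4,5] − [1,5] + [1,4].
As a 9×6 matrix over Z this has rank 5, with invariant factors (1,1,1,1,1).

Computing H_k = (kernel of ∂_k) / (image of ∂_{k+1}):

  H_0: rank C_0 − rank ∂_1 = 5 − 4 = 1, and the invariant factors of ∂_1 are all 1, so H_0 ≅ Z.
  H_1: rank ker ∂_1 − rank ∂_2 = (9 − 4) − 5 = 0, and the invariant factors of ∂_2 are all 1, so H_1 ≅ 0.
  H_2: rank ker ∂_2 − rank ∂_3 = (6 − 5) − 0 = 1, and there is no ∂_3, so H_2 ≅ Z.

As a check, the Euler characteristic is 5 − 9 + 6 = 2, which agrees with 1 − 0 + 1 = 2.

H_0 = Z,  H_1 = 0,  H_2 = Z.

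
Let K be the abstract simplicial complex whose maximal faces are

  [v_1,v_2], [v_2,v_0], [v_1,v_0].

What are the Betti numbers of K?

Fix the vertex order v_0 < v_1 < v_2 and write every simplex with vertices in increasing order. Then dim K = 1 and the simplices of K are:

  0-simplices (3): [v_0], [v_1], [v_2]
  1-simplices (3): [v_0,v_1], [v_0,v_2], [v_1,v_2]

so the chain groups are C_0 ≅ Z^3, C_1 ≅ Z^3.

The boundary map ∂_1: C_1 → C_0 maps an edge to its endpoints' difference, ∂[p,q] = q − p. For instance
  ∂[v_0,v_1] = [v_1] − [v_0].
This gives a 3×3 integer matrix of rank 2; reducing to Smith normal form yields diagonal entries (1,1).

Reading off H_k = ker ∂_k / im ∂_{k+1}:

  H_0: rank C_0 − rank ∂_1 = 3 − 2 = 1, and the invariant factors of ∂_1 are all 1, so H_0 ≅ Z.
  H_1: rank ker ∂_1 − rank ∂_2 = (3 − 2) − 0 = 1, and there is no ∂_2, so H_1 ≅ Z.

(K is a triangulation of the circle S^1.)

Hence the Betti numbers are b_0 = 1, b_1 = 1.

b_0 = 1, b_1 = 1.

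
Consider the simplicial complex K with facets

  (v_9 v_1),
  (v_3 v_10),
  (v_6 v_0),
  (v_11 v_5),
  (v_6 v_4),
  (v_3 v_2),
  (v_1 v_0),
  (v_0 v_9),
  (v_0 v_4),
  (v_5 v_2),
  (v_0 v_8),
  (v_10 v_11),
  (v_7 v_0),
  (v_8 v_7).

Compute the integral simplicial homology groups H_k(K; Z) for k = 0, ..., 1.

We work with the vertex ordering v_0 < v_1 < v_2 < v_3 < v_4 < v_5 < v_6 < v_7 < v_8 < v_9 < v_10 < v_11. The simplices of K, each written with vertices in increasing order, are:

  0-simplices (12): [v_0], [v_1], [v_2], [v_3], [v_4], [v_5], [v_6], [v_7], [v_8], [v_9], [v_10], [v_11]
  1-simplices (14): [v_0,v_1], [v_0,v_4], [v_0,v_6], [v_0,v_7], [v_0,v_8], [v_0,v_9], [v_1,v_9], [v_2,v_3], [v_2,v_5], [v_3,v_10], [v_4,v_6], [v_5,v_11], [v_7,v_8], [v_10,v_11]

giving chain groups C_0 ≅ Z^12, C_1 ≅ Z^14.

The boundary map ∂_1: C_1 → C_0 maps an edge to its endpoints' difference, ∂[p,q] = q − p. For instance
  ∂[v_1,v_9] = [v_9] − [v_1].
As a 12×14 matrix over Z this has rank 10, with invariant factors (1,1,1,1,1,1,1,1,1,1).

Now H_k = ker ∂_k / im ∂_{k+1}, so:

  H_0: rank C_0 − rank ∂_1 = 12 − 10 = 2, and the invariant factors of ∂_1 are all 1, so H_0 = Z^2.
  H_1: rank ker ∂_1 − rank ∂_2 = (14 − 10) − 0 = 4, and there is no ∂_2, so H_1 = Z^4.

As a check, the Euler characteristic is 12 − 14 = -2, which agrees with 2 − 4 = -2.

H_0 ≅ Z^2,  H_1 ≅ Z^4.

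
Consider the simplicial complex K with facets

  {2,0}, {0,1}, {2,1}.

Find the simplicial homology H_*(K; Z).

H_0 = Z,  H_1 = Z.

We work with the vertex ordering 0 < 1 < 2. The simplices of K, each written with vertices in increasing order, are:

  0-simplices (3): [0], [1], [2]
  1-simplices (3): [0,1], [0,2], [1,2]

so the chain groups are C_0 ≅ Z^3, C_1 ≅ Z^3.

The boundary map ∂_1: C_1 → C_0 is given by ∂[p,q] = [q] − [p]. For instance
  ∂[0,1] = [1] − [0].
This gives a 3×3 integer matrix of rank 2; reducing to Smith normal form yields diagonal entries (1,1).

Computing H_k = (kernel of ∂_k) / (image of ∂_{k+1}):

  H_0: rank C_0 − rank ∂_1 = 3 − 2 = 1, and the invariant factors of ∂_1 are all 1, so H_0 ≅ Z.
  H_1: rank ker ∂_1 − rank ∂_2 = (3 − 2) − 0 = 1, and there is no ∂_2, so H_1 ≅ Z.

As a check, the Euler characteristic is 3 − 3 = 0, which agrees with 1 − 1 = 0.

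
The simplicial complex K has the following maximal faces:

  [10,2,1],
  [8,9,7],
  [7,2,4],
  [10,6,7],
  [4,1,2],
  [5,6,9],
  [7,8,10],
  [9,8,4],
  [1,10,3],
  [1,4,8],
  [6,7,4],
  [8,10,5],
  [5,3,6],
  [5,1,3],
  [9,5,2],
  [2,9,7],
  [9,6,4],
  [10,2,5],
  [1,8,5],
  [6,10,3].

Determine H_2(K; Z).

Take the total order 1 < 2 < 3 < 4 < 5 < 6 < 7 < 8 < 9 < 10 on the vertex set. Then K (dimension 2) consists of the simplices:

  0-simplices (10): [1], [2], [3], [4], [5], [6], [7], [8], [9], [10]
  1-simplices (30): (30 of them)
  2-simplices (20): (20 of them)

Hence C_0 ≅ Z^10, C_1 ≅ Z^30, C_2 ≅ Z^20.

∂_1: C_1 → C_0 is given by ∂[p,q] = [q] − [p]. For instance
  ∂[2,9] = [9] − [2].
As a 10×30 matrix over Z this has rank 9, with invariant factors (1,1,1,1,1,1,1,1,1).

Boundary ∂_2: C_2 → C_1 maps a triangle to the signed sum of its edges. For instance
  ∂[2,4,7] = [4,7] − [2,7] + [2,4],
  ∂[6,7,10] = [7,10] − [6,10] + [6,7].
The resulting 30×20 matrix has rank 20, and its Smith normal form has invariant factors (1,1,1,1,1,1,1,1,1,1,1,1,1,1,1,1,1,1,1,2).

Reading off H_k = ker ∂_k / im ∂_{k+1}:

  H_2: rank ker ∂_2 − rank ∂_3 = (20 − 20) − 0 = 0, and there is no ∂_3, so H_2 ≅ 0.

H_2 ≅ 0.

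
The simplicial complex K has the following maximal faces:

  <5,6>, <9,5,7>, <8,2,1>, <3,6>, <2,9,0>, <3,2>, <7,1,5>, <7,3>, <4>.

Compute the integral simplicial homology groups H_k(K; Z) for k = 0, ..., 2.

Fix the vertex order 0 < 1 < 2 < 3 < 4 < 5 < 6 < 7 < 8 < 9 and write every simplex with vertices in increasing order. Then dim K = 2 and the simplices of K are:

  0-simplices (10): [0], [1], [2], [3], [4], [5], [6], [7], [8], [9]
  1-simplices (15): [0,2], [0,9], [1,2], [1,5], [1,7], [1,8], [2,3], [2,8], [2,9], [3,6], [3,7], [5,6], [5,7], [5,9], [7,9]
  2-simplices (4): [0,2,9], [1,2,8], [1,5,7], [5,7,9]

giving chain groups C_0 ≅ Z^10, C_1 ≅ Z^15, C_2 ≅ Z^4.

∂_1: C_1 → C_0 sends each edge [p,q] (with p < q) to q − p. For instance
  ∂[1,8] = [8] − [1].
The 10×15 boundary matrix has rank 8 and Smith normal form diag(1,1,1,1,1,1,1,1).

∂_2: C_2 → C_1 maps a triangle to the signed sum of its edges. For instance
  ∂[1,5,7] = [5,7] − [1,7] + [1,5],
  ∂[0,2,9] = [2,9] − [0,9] + [0,2].
The 15×4 boundary matrix has rank 4 and Smith normal form diag(1,1,1,1).

Computing H_k = (kernel of ∂_k) / (image of ∂_{k+1}):

  H_0: rank C_0 − rank ∂_1 = 10 − 8 = 2, and the invariant factors of ∂_1 are all 1, so H_0 ≅ Z^2.
  H_1: rank ker ∂_1 − rank ∂_2 = (15 − 8) − 4 = 3, and the invariant factors of ∂_2 are all 1, so H_1 ≅ Z^3.
  H_2: rank ker ∂_2 − rank ∂_3 = (4 − 4) − 0 = 0, and there is no ∂_3, so H_2 ≅ 0.

As a check, the Euler characteristic is 10 − 15 + 4 = -1, which agrees with 2 − 3 + 0 = -1.

H_0 = Z^2,  H_1 = Z^3,  H_2 = 0.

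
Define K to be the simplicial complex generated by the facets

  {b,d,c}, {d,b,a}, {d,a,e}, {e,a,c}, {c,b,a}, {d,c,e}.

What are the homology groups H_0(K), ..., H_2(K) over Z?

Take the total order a < b < c < d < e on the vertex set. Then K (dimension 2) consists of the simplices:

  0-simplices (5): a, b, c, d, e
  1-simplices (9): ab, ac, ad, ae, bc, bd, cd, ce, de
  2-simplices (6): abc, abd, ace, ade, bcd, cde

so the chain groups are C_0 ≅ Z^5, C_1 ≅ Z^9, C_2 ≅ Z^6.

∂_1: C_1 → C_0 sends each edge [p,q] (with p < q) to q − p. For instance
  ∂ad = d − a.
As a 5×9 matrix over Z this has rank 4, with invariant factors (1,1,1,1).

The boundary map ∂_2: C_2 → C_1 acts by ∂[p,q,r] = [q,r] − [p,r] + [p,q]. For instance
  ∂ace = ce − ae + ac,
  ∂abd = bd − ad + ab.
The resulting 9×6 matrix has rank 5, and its Smith normal form has invariant factors (1,1,1,1,1).

From H_k ≅ ker(∂_k) / im(∂_{k+1}) we obtain:

  H_0: rank C_0 − rank ∂_1 = 5 − 4 = 1, and the invariant factors of ∂_1 are all 1, so H_0 = Z.
  H_1: rank ker ∂_1 − rank ∂_2 = (9 − 4) − 5 = 0, and the invariant factors of ∂_2 are all 1, so H_1 = 0.
  H_2: rank ker ∂_2 − rank ∂_3 = (6 − 5) − 0 = 1, and there is no ∂_3, so H_2 = Z.

H_0 = Z,  H_1 = 0,  H_2 = Z.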